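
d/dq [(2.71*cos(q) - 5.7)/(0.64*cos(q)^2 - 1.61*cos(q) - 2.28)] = (1.7344*cos(q)^2 - 7.296*cos(q) + 15.3558)*sin(q)/(0.4096*cos(q)^4 - 2.0608*cos(q)^3 - 0.326299999999999*cos(q)^2 + 7.3416*cos(q) + 5.1984)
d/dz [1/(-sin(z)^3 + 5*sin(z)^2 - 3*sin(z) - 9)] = (3*sin(z) - 1)*cos(z)/((sin(z) - 3)^3*(sin(z) + 1)^2)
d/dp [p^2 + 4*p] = 2*p + 4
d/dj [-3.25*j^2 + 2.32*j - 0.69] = 2.32 - 6.5*j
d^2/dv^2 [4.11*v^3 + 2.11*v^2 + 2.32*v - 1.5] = 24.66*v + 4.22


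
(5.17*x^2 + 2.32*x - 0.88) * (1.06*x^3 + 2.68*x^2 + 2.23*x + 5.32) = 5.4802*x^5 + 16.3148*x^4 + 16.8139*x^3 + 30.3196*x^2 + 10.38*x - 4.6816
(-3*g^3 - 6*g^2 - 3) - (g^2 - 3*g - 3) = -3*g^3 - 7*g^2 + 3*g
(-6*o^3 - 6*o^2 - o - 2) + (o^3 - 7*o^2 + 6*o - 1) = -5*o^3 - 13*o^2 + 5*o - 3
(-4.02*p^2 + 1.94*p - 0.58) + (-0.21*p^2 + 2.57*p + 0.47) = -4.23*p^2 + 4.51*p - 0.11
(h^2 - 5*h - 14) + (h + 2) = h^2 - 4*h - 12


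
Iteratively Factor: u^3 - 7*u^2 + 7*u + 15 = (u - 3)*(u^2 - 4*u - 5) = (u - 3)*(u + 1)*(u - 5)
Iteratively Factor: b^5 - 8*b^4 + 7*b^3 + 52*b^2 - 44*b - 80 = (b + 1)*(b^4 - 9*b^3 + 16*b^2 + 36*b - 80) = (b - 2)*(b + 1)*(b^3 - 7*b^2 + 2*b + 40) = (b - 4)*(b - 2)*(b + 1)*(b^2 - 3*b - 10) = (b - 4)*(b - 2)*(b + 1)*(b + 2)*(b - 5)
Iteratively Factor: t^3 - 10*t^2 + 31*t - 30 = (t - 3)*(t^2 - 7*t + 10) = (t - 3)*(t - 2)*(t - 5)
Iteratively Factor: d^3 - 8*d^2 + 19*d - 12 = (d - 1)*(d^2 - 7*d + 12) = (d - 4)*(d - 1)*(d - 3)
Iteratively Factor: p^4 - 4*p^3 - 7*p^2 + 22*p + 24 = (p - 3)*(p^3 - p^2 - 10*p - 8) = (p - 3)*(p + 1)*(p^2 - 2*p - 8) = (p - 3)*(p + 1)*(p + 2)*(p - 4)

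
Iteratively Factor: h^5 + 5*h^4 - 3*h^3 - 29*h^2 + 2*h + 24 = (h + 1)*(h^4 + 4*h^3 - 7*h^2 - 22*h + 24) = (h + 1)*(h + 4)*(h^3 - 7*h + 6) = (h - 1)*(h + 1)*(h + 4)*(h^2 + h - 6) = (h - 1)*(h + 1)*(h + 3)*(h + 4)*(h - 2)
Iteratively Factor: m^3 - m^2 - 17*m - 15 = (m + 1)*(m^2 - 2*m - 15) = (m + 1)*(m + 3)*(m - 5)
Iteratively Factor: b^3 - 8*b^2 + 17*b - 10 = (b - 2)*(b^2 - 6*b + 5) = (b - 5)*(b - 2)*(b - 1)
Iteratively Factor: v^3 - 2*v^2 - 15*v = (v + 3)*(v^2 - 5*v) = (v - 5)*(v + 3)*(v)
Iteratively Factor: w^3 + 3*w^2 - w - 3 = (w + 3)*(w^2 - 1) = (w + 1)*(w + 3)*(w - 1)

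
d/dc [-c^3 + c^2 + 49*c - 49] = -3*c^2 + 2*c + 49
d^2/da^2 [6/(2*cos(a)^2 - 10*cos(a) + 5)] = 12*(8*sin(a)^4 - 34*sin(a)^2 + 125*cos(a)/2 - 15*cos(3*a)/2 - 64)/(2*sin(a)^2 + 10*cos(a) - 7)^3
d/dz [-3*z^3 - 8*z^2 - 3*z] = -9*z^2 - 16*z - 3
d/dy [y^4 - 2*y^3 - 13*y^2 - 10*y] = 4*y^3 - 6*y^2 - 26*y - 10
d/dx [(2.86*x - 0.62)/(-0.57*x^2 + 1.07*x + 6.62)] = (1.6302*x^2 - 0.7068*x + 19.5966)/(0.3249*x^4 - 1.2198*x^3 - 6.4019*x^2 + 14.1668*x + 43.8244)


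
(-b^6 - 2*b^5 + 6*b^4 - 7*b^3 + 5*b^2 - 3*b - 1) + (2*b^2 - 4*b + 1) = -b^6 - 2*b^5 + 6*b^4 - 7*b^3 + 7*b^2 - 7*b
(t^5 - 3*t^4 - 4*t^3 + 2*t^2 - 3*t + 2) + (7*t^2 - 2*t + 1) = t^5 - 3*t^4 - 4*t^3 + 9*t^2 - 5*t + 3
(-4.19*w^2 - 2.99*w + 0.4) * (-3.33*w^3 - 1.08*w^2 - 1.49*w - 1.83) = 13.9527*w^5 + 14.4819*w^4 + 8.1403*w^3 + 11.6908*w^2 + 4.8757*w - 0.732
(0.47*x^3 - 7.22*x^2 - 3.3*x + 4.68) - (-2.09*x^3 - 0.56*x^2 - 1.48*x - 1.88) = 2.56*x^3 - 6.66*x^2 - 1.82*x + 6.56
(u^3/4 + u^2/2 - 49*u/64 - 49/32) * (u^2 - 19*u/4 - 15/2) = u^5/4 - 11*u^4/16 - 321*u^3/64 - 421*u^2/256 + 833*u/64 + 735/64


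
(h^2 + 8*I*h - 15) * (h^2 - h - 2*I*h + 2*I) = h^4 - h^3 + 6*I*h^3 + h^2 - 6*I*h^2 - h + 30*I*h - 30*I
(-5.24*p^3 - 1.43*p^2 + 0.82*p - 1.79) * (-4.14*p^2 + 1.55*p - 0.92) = 21.6936*p^5 - 2.2018*p^4 - 0.790499999999999*p^3 + 9.9972*p^2 - 3.5289*p + 1.6468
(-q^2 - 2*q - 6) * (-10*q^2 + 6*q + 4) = 10*q^4 + 14*q^3 + 44*q^2 - 44*q - 24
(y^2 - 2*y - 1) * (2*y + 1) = 2*y^3 - 3*y^2 - 4*y - 1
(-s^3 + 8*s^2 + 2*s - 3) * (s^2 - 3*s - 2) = -s^5 + 11*s^4 - 20*s^3 - 25*s^2 + 5*s + 6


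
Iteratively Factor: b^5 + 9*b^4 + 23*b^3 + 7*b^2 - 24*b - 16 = (b + 1)*(b^4 + 8*b^3 + 15*b^2 - 8*b - 16) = (b - 1)*(b + 1)*(b^3 + 9*b^2 + 24*b + 16) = (b - 1)*(b + 1)^2*(b^2 + 8*b + 16) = (b - 1)*(b + 1)^2*(b + 4)*(b + 4)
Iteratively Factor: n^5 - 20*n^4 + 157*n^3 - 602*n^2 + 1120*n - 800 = (n - 5)*(n^4 - 15*n^3 + 82*n^2 - 192*n + 160) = (n - 5)*(n - 2)*(n^3 - 13*n^2 + 56*n - 80) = (n - 5)^2*(n - 2)*(n^2 - 8*n + 16) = (n - 5)^2*(n - 4)*(n - 2)*(n - 4)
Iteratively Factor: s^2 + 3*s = (s + 3)*(s)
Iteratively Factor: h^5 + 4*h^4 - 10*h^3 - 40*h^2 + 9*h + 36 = (h + 4)*(h^4 - 10*h^2 + 9) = (h + 1)*(h + 4)*(h^3 - h^2 - 9*h + 9) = (h - 1)*(h + 1)*(h + 4)*(h^2 - 9) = (h - 3)*(h - 1)*(h + 1)*(h + 4)*(h + 3)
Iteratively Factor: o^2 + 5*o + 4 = (o + 4)*(o + 1)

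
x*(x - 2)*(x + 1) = x^3 - x^2 - 2*x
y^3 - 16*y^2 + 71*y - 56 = (y - 8)*(y - 7)*(y - 1)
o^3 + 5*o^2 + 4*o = o*(o + 1)*(o + 4)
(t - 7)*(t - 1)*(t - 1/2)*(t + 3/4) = t^4 - 31*t^3/4 + 37*t^2/8 + 19*t/4 - 21/8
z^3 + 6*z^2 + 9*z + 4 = (z + 1)^2*(z + 4)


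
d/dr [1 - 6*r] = -6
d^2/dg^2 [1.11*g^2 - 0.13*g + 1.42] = 2.22000000000000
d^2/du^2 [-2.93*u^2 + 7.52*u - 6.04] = -5.86000000000000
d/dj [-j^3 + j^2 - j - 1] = -3*j^2 + 2*j - 1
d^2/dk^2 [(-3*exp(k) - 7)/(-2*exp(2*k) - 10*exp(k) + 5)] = (12*exp(4*k) + 52*exp(3*k) + 600*exp(2*k) + 1130*exp(k) + 425)*exp(k)/(8*exp(6*k) + 120*exp(5*k) + 540*exp(4*k) + 400*exp(3*k) - 1350*exp(2*k) + 750*exp(k) - 125)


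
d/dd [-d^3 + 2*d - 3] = 2 - 3*d^2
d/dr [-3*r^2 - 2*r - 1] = -6*r - 2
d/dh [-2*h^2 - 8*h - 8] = -4*h - 8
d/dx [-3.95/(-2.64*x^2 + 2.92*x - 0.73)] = (11.534 - 20.856*x)/(2.64*x^2 - 2.92*x + 0.73)^2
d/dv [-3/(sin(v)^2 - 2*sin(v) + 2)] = 6*(sin(v) - 1)*cos(v)/(sin(v)^2 - 2*sin(v) + 2)^2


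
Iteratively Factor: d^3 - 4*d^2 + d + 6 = (d - 2)*(d^2 - 2*d - 3) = (d - 3)*(d - 2)*(d + 1)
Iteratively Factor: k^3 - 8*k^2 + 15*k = (k - 5)*(k^2 - 3*k) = k*(k - 5)*(k - 3)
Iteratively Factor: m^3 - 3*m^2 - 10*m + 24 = (m - 4)*(m^2 + m - 6) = (m - 4)*(m + 3)*(m - 2)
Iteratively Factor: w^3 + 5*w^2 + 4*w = (w + 1)*(w^2 + 4*w) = (w + 1)*(w + 4)*(w)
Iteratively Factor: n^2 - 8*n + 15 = (n - 5)*(n - 3)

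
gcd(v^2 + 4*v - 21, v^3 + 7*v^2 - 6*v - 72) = v - 3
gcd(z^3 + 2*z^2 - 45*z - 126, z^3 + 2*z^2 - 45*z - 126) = z^3 + 2*z^2 - 45*z - 126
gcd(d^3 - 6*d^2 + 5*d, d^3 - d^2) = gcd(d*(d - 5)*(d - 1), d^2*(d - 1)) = d^2 - d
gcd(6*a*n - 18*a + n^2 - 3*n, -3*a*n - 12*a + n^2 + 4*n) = 1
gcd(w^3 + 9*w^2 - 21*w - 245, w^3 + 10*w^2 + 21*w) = w + 7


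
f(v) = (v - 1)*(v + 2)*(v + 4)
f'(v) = (v - 1)*(v + 2) + (v - 1)*(v + 4) + (v + 2)*(v + 4) = 3*v^2 + 10*v + 2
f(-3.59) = 2.99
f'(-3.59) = 4.76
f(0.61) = -4.69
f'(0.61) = 9.22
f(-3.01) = 4.01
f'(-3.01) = -0.92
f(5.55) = 328.07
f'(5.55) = 149.91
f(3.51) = 103.86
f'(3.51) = 74.06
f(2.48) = 42.96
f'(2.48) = 45.25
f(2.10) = 27.51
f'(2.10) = 36.23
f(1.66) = 13.67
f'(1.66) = 26.87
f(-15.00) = -2288.00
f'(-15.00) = 527.00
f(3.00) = 70.00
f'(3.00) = 59.00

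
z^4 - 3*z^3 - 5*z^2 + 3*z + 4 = (z - 4)*(z - 1)*(z + 1)^2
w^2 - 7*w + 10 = (w - 5)*(w - 2)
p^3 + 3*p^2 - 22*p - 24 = (p - 4)*(p + 1)*(p + 6)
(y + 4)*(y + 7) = y^2 + 11*y + 28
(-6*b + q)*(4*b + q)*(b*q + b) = -24*b^3*q - 24*b^3 - 2*b^2*q^2 - 2*b^2*q + b*q^3 + b*q^2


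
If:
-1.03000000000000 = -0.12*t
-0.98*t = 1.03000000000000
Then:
No Solution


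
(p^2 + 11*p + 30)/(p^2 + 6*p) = (p + 5)/p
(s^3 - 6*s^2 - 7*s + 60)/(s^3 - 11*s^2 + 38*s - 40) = (s + 3)/(s - 2)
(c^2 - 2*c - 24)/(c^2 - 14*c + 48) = (c + 4)/(c - 8)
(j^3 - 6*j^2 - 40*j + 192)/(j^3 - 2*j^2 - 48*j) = (j - 4)/j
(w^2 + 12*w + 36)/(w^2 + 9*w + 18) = (w + 6)/(w + 3)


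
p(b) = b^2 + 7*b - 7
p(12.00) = 221.00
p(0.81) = -0.67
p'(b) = 2*b + 7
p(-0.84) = -12.17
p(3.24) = 26.18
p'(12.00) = 31.00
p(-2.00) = -17.00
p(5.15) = 55.57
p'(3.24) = 13.48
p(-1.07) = -13.35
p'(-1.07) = 4.86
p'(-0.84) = 5.32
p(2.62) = 18.20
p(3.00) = 23.00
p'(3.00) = 13.00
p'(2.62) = 12.24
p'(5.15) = 17.30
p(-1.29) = -14.37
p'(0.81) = 8.62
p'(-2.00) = 3.00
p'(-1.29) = 4.42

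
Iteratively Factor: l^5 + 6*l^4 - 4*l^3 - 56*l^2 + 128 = (l + 2)*(l^4 + 4*l^3 - 12*l^2 - 32*l + 64) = (l - 2)*(l + 2)*(l^3 + 6*l^2 - 32) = (l - 2)^2*(l + 2)*(l^2 + 8*l + 16) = (l - 2)^2*(l + 2)*(l + 4)*(l + 4)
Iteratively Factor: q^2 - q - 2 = (q + 1)*(q - 2)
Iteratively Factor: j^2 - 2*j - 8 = (j + 2)*(j - 4)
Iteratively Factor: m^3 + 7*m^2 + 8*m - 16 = (m + 4)*(m^2 + 3*m - 4) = (m + 4)^2*(m - 1)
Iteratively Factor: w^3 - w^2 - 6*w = (w + 2)*(w^2 - 3*w) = (w - 3)*(w + 2)*(w)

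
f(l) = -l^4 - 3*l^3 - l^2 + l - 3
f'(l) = -4*l^3 - 9*l^2 - 2*l + 1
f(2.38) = -78.81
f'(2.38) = -108.66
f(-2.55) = -4.59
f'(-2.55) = 13.90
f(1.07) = -8.06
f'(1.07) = -16.34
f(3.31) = -239.48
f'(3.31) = -249.28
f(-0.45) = -3.42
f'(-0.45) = 0.44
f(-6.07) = -732.52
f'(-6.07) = 576.13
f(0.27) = -2.87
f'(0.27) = -0.27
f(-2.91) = -12.16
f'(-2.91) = 29.18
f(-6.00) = -693.00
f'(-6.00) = 553.00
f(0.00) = -3.00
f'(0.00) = 1.00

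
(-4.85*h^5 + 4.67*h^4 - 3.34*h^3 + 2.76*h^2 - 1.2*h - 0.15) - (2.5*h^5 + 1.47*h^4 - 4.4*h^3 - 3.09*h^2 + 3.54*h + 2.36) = -7.35*h^5 + 3.2*h^4 + 1.06*h^3 + 5.85*h^2 - 4.74*h - 2.51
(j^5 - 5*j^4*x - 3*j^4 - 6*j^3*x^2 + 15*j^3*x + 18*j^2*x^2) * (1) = j^5 - 5*j^4*x - 3*j^4 - 6*j^3*x^2 + 15*j^3*x + 18*j^2*x^2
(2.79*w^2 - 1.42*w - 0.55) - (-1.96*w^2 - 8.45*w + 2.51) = 4.75*w^2 + 7.03*w - 3.06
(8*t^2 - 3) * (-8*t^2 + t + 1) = -64*t^4 + 8*t^3 + 32*t^2 - 3*t - 3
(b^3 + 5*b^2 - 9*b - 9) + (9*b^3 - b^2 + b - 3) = 10*b^3 + 4*b^2 - 8*b - 12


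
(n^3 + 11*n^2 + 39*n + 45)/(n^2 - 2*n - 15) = (n^2 + 8*n + 15)/(n - 5)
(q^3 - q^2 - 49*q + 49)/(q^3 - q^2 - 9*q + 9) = (q^2 - 49)/(q^2 - 9)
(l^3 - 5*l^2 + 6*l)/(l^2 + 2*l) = (l^2 - 5*l + 6)/(l + 2)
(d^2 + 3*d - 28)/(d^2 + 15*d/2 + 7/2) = 2*(d - 4)/(2*d + 1)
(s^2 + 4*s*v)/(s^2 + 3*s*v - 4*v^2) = s/(s - v)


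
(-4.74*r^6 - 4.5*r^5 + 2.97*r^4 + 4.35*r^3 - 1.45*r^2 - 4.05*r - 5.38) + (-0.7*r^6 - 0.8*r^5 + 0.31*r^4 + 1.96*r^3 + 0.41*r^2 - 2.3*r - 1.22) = -5.44*r^6 - 5.3*r^5 + 3.28*r^4 + 6.31*r^3 - 1.04*r^2 - 6.35*r - 6.6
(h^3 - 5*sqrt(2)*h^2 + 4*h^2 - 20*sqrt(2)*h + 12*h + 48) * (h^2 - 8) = h^5 - 5*sqrt(2)*h^4 + 4*h^4 - 20*sqrt(2)*h^3 + 4*h^3 + 16*h^2 + 40*sqrt(2)*h^2 - 96*h + 160*sqrt(2)*h - 384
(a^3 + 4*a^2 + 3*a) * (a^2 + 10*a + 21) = a^5 + 14*a^4 + 64*a^3 + 114*a^2 + 63*a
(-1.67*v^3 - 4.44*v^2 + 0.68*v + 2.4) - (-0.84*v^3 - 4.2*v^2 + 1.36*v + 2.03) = -0.83*v^3 - 0.24*v^2 - 0.68*v + 0.37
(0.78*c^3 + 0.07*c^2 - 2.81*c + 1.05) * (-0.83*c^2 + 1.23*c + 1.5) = -0.6474*c^5 + 0.9013*c^4 + 3.5884*c^3 - 4.2228*c^2 - 2.9235*c + 1.575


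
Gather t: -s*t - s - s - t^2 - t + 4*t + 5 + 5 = -2*s - t^2 + t*(3 - s) + 10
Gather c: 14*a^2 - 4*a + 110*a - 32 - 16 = 14*a^2 + 106*a - 48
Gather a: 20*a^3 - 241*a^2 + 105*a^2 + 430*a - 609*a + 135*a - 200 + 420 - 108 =20*a^3 - 136*a^2 - 44*a + 112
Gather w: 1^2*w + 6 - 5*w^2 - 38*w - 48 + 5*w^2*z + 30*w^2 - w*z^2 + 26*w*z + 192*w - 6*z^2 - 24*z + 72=w^2*(5*z + 25) + w*(-z^2 + 26*z + 155) - 6*z^2 - 24*z + 30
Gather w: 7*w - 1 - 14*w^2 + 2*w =-14*w^2 + 9*w - 1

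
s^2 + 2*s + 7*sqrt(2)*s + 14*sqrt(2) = (s + 2)*(s + 7*sqrt(2))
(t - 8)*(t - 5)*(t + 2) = t^3 - 11*t^2 + 14*t + 80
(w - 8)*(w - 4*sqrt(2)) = w^2 - 8*w - 4*sqrt(2)*w + 32*sqrt(2)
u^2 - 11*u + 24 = (u - 8)*(u - 3)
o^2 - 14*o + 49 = (o - 7)^2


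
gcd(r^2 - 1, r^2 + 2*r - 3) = r - 1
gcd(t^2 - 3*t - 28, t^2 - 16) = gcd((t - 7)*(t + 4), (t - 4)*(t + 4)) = t + 4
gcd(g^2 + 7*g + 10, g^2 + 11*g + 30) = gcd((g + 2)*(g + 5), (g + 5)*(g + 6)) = g + 5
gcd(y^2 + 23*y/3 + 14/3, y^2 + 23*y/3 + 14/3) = y^2 + 23*y/3 + 14/3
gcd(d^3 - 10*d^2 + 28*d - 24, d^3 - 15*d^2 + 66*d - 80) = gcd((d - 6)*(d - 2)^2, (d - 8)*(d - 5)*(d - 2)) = d - 2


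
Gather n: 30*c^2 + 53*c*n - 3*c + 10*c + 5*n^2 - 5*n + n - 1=30*c^2 + 7*c + 5*n^2 + n*(53*c - 4) - 1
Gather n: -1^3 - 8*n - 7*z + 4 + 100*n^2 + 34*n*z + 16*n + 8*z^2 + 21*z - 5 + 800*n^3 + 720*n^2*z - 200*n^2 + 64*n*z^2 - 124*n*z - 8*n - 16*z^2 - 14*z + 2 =800*n^3 + n^2*(720*z - 100) + n*(64*z^2 - 90*z) - 8*z^2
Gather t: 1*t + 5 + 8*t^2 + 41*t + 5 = 8*t^2 + 42*t + 10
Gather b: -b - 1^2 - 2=-b - 3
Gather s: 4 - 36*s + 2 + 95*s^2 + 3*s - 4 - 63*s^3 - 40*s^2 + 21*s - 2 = -63*s^3 + 55*s^2 - 12*s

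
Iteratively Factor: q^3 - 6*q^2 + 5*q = (q - 5)*(q^2 - q) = q*(q - 5)*(q - 1)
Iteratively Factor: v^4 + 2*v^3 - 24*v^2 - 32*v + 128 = (v + 4)*(v^3 - 2*v^2 - 16*v + 32) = (v + 4)^2*(v^2 - 6*v + 8) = (v - 2)*(v + 4)^2*(v - 4)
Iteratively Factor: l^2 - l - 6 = (l - 3)*(l + 2)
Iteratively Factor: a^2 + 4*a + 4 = (a + 2)*(a + 2)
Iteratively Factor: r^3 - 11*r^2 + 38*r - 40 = (r - 2)*(r^2 - 9*r + 20) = (r - 5)*(r - 2)*(r - 4)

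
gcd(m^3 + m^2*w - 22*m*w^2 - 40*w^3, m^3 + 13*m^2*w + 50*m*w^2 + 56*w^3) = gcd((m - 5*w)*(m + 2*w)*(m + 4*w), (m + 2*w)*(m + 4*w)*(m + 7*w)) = m^2 + 6*m*w + 8*w^2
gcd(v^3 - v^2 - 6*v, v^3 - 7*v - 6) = v^2 - v - 6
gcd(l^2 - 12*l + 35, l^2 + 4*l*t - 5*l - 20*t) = l - 5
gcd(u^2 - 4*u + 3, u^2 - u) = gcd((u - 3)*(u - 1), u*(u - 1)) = u - 1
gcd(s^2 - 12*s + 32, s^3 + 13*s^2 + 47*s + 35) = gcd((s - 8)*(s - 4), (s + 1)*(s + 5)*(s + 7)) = 1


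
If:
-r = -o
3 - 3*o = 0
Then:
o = 1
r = 1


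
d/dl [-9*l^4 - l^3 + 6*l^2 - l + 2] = -36*l^3 - 3*l^2 + 12*l - 1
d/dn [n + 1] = 1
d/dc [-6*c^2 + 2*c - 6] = 2 - 12*c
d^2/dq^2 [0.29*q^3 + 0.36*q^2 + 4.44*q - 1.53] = 1.74*q + 0.72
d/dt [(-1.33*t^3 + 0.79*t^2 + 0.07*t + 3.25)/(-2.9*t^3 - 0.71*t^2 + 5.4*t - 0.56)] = (3.2353*t^4 - 13.958*t^3 + 34.8251*t^2 + 3.7302*t - 17.5892)/(8.41*t^6 + 4.118*t^5 - 30.8159*t^4 - 4.42*t^3 + 29.9552*t^2 - 6.048*t + 0.3136)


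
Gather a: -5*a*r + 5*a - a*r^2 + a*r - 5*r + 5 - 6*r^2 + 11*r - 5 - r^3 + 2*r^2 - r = a*(-r^2 - 4*r + 5) - r^3 - 4*r^2 + 5*r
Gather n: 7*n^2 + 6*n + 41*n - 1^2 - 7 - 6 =7*n^2 + 47*n - 14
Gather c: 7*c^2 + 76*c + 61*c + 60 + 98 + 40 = 7*c^2 + 137*c + 198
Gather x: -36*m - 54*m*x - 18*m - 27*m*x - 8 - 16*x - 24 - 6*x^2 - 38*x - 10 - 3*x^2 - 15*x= -54*m - 9*x^2 + x*(-81*m - 69) - 42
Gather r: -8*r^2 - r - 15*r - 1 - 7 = -8*r^2 - 16*r - 8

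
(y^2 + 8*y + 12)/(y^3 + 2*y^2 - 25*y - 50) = (y + 6)/(y^2 - 25)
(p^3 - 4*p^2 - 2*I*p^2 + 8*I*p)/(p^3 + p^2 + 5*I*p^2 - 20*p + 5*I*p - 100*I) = p*(p - 2*I)/(p^2 + 5*p*(1 + I) + 25*I)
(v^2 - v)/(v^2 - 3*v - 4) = v*(1 - v)/(-v^2 + 3*v + 4)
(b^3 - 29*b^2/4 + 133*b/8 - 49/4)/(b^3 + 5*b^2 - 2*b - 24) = (8*b^2 - 42*b + 49)/(8*(b^2 + 7*b + 12))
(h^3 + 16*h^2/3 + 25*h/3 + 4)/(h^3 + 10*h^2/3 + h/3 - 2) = (3*h + 4)/(3*h - 2)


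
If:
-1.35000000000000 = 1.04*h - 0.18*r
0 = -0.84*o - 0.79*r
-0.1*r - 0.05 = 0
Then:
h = -1.38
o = 0.47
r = -0.50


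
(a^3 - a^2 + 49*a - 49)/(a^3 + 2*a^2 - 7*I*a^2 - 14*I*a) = (a^2 + a*(-1 + 7*I) - 7*I)/(a*(a + 2))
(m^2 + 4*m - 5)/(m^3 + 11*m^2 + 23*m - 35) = 1/(m + 7)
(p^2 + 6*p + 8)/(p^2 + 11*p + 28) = (p + 2)/(p + 7)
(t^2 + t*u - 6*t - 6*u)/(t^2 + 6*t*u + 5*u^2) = (t - 6)/(t + 5*u)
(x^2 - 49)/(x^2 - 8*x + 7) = (x + 7)/(x - 1)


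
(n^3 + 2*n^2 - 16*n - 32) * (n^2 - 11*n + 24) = n^5 - 9*n^4 - 14*n^3 + 192*n^2 - 32*n - 768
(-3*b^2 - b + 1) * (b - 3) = -3*b^3 + 8*b^2 + 4*b - 3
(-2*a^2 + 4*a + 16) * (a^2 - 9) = -2*a^4 + 4*a^3 + 34*a^2 - 36*a - 144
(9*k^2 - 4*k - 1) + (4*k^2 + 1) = 13*k^2 - 4*k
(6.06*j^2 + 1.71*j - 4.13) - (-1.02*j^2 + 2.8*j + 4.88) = 7.08*j^2 - 1.09*j - 9.01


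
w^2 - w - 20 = (w - 5)*(w + 4)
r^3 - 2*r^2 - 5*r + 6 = (r - 3)*(r - 1)*(r + 2)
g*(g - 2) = g^2 - 2*g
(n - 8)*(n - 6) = n^2 - 14*n + 48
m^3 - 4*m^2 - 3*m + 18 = (m - 3)^2*(m + 2)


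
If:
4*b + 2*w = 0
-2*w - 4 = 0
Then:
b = 1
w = -2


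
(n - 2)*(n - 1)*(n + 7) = n^3 + 4*n^2 - 19*n + 14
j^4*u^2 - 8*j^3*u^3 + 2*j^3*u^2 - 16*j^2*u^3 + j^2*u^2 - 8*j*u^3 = j*(j - 8*u)*(j*u + u)^2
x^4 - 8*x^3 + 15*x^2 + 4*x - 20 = (x - 5)*(x - 2)^2*(x + 1)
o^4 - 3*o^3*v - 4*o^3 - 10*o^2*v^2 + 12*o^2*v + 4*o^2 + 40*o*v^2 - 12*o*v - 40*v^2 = (o - 2)^2*(o - 5*v)*(o + 2*v)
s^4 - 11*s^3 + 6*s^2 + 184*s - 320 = (s - 8)*(s - 5)*(s - 2)*(s + 4)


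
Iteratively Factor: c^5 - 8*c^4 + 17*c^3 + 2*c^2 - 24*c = (c - 3)*(c^4 - 5*c^3 + 2*c^2 + 8*c) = (c - 4)*(c - 3)*(c^3 - c^2 - 2*c) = c*(c - 4)*(c - 3)*(c^2 - c - 2) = c*(c - 4)*(c - 3)*(c - 2)*(c + 1)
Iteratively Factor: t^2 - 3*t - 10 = (t + 2)*(t - 5)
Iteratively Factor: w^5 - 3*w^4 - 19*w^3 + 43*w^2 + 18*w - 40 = (w - 1)*(w^4 - 2*w^3 - 21*w^2 + 22*w + 40) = (w - 2)*(w - 1)*(w^3 - 21*w - 20) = (w - 2)*(w - 1)*(w + 4)*(w^2 - 4*w - 5) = (w - 2)*(w - 1)*(w + 1)*(w + 4)*(w - 5)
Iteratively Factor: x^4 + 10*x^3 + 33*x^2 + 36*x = (x + 3)*(x^3 + 7*x^2 + 12*x) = x*(x + 3)*(x^2 + 7*x + 12) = x*(x + 3)*(x + 4)*(x + 3)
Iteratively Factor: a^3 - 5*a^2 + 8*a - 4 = (a - 1)*(a^2 - 4*a + 4) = (a - 2)*(a - 1)*(a - 2)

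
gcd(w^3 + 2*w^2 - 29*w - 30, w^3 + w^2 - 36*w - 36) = w^2 + 7*w + 6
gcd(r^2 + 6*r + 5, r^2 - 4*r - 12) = 1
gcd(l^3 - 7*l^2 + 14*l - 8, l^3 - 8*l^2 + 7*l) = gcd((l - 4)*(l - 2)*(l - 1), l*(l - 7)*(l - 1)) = l - 1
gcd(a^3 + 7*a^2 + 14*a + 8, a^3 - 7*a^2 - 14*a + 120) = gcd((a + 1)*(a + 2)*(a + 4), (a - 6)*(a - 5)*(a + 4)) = a + 4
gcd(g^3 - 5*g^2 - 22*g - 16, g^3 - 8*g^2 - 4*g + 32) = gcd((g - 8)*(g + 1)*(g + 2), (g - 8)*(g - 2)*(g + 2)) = g^2 - 6*g - 16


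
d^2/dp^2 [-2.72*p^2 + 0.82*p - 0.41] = -5.44000000000000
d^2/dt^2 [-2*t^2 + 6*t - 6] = -4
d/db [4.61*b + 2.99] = 4.61000000000000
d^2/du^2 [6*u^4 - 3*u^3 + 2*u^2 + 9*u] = 72*u^2 - 18*u + 4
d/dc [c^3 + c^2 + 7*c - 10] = 3*c^2 + 2*c + 7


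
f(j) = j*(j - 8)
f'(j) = 2*j - 8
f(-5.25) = 69.56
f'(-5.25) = -18.50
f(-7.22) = 109.89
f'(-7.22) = -22.44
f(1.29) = -8.66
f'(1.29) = -5.42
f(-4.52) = 56.59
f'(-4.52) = -17.04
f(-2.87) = 31.20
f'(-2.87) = -13.74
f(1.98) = -11.92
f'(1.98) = -4.04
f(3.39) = -15.63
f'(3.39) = -1.22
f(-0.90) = 8.01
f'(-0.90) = -9.80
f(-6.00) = 84.00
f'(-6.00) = -20.00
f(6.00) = -12.00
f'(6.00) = 4.00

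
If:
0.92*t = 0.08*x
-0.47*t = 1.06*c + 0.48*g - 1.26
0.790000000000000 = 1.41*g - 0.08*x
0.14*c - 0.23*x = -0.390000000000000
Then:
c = 0.79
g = 0.68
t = 0.19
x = 2.18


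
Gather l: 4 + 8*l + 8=8*l + 12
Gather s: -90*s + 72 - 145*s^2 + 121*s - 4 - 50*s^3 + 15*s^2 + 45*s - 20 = -50*s^3 - 130*s^2 + 76*s + 48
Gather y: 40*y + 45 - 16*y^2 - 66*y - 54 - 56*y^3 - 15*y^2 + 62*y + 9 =-56*y^3 - 31*y^2 + 36*y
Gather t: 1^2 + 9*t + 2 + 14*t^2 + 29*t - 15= 14*t^2 + 38*t - 12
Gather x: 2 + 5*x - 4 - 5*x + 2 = 0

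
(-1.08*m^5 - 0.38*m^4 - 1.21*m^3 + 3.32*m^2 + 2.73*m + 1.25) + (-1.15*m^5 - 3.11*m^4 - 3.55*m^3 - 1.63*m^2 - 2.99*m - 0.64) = -2.23*m^5 - 3.49*m^4 - 4.76*m^3 + 1.69*m^2 - 0.26*m + 0.61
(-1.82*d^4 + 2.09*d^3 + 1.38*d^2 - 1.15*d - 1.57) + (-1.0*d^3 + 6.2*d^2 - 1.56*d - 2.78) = -1.82*d^4 + 1.09*d^3 + 7.58*d^2 - 2.71*d - 4.35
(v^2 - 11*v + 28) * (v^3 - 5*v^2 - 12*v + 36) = v^5 - 16*v^4 + 71*v^3 + 28*v^2 - 732*v + 1008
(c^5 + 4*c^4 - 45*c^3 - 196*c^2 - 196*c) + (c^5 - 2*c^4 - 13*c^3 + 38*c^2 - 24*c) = 2*c^5 + 2*c^4 - 58*c^3 - 158*c^2 - 220*c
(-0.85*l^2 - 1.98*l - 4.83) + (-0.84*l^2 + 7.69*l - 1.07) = -1.69*l^2 + 5.71*l - 5.9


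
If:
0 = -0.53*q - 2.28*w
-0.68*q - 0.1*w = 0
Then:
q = 0.00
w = 0.00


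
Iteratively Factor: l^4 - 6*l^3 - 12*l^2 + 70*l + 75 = (l + 1)*(l^3 - 7*l^2 - 5*l + 75) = (l - 5)*(l + 1)*(l^2 - 2*l - 15) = (l - 5)*(l + 1)*(l + 3)*(l - 5)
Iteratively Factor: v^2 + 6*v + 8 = (v + 4)*(v + 2)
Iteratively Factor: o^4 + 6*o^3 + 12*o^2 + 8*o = (o)*(o^3 + 6*o^2 + 12*o + 8) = o*(o + 2)*(o^2 + 4*o + 4) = o*(o + 2)^2*(o + 2)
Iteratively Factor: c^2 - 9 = (c + 3)*(c - 3)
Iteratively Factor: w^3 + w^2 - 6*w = (w)*(w^2 + w - 6) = w*(w + 3)*(w - 2)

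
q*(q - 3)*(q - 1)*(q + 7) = q^4 + 3*q^3 - 25*q^2 + 21*q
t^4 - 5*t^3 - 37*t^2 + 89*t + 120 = (t - 8)*(t - 3)*(t + 1)*(t + 5)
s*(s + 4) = s^2 + 4*s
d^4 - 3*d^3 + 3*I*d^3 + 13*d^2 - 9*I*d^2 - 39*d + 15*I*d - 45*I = (d - 3)*(d - 3*I)*(d + I)*(d + 5*I)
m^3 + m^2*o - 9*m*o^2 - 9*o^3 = (m - 3*o)*(m + o)*(m + 3*o)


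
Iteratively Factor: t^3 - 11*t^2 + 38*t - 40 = (t - 2)*(t^2 - 9*t + 20) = (t - 5)*(t - 2)*(t - 4)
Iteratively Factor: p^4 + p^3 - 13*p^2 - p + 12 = (p - 1)*(p^3 + 2*p^2 - 11*p - 12) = (p - 3)*(p - 1)*(p^2 + 5*p + 4) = (p - 3)*(p - 1)*(p + 4)*(p + 1)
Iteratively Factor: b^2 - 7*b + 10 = (b - 2)*(b - 5)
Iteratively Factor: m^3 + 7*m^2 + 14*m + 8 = (m + 4)*(m^2 + 3*m + 2) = (m + 2)*(m + 4)*(m + 1)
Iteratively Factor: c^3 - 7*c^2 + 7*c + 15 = (c - 5)*(c^2 - 2*c - 3) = (c - 5)*(c - 3)*(c + 1)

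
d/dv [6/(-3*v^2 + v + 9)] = 6*(6*v - 1)/(-3*v^2 + v + 9)^2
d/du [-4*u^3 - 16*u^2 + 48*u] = -12*u^2 - 32*u + 48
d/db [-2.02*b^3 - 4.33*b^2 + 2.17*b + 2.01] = -6.06*b^2 - 8.66*b + 2.17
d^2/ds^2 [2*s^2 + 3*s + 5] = 4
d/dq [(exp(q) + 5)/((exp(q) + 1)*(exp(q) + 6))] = (-exp(2*q) - 10*exp(q) - 29)*exp(q)/(exp(4*q) + 14*exp(3*q) + 61*exp(2*q) + 84*exp(q) + 36)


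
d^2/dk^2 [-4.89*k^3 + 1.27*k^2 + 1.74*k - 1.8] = 2.54 - 29.34*k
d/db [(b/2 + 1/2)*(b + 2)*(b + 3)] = 3*b^2/2 + 6*b + 11/2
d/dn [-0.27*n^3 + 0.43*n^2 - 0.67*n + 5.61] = -0.81*n^2 + 0.86*n - 0.67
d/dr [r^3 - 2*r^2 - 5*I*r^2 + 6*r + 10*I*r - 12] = 3*r^2 - 4*r - 10*I*r + 6 + 10*I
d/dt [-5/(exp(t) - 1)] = 5/(4*sinh(t/2)^2)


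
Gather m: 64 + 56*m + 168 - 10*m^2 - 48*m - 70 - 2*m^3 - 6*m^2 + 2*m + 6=-2*m^3 - 16*m^2 + 10*m + 168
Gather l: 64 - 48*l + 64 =128 - 48*l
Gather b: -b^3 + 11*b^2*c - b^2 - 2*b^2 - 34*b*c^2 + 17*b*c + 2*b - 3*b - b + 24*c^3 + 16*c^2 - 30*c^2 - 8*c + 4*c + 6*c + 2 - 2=-b^3 + b^2*(11*c - 3) + b*(-34*c^2 + 17*c - 2) + 24*c^3 - 14*c^2 + 2*c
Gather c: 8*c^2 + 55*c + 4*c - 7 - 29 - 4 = 8*c^2 + 59*c - 40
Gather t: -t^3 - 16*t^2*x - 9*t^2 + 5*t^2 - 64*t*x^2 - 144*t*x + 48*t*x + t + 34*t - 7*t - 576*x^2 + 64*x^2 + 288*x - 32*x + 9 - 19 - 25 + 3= -t^3 + t^2*(-16*x - 4) + t*(-64*x^2 - 96*x + 28) - 512*x^2 + 256*x - 32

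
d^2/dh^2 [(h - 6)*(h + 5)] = 2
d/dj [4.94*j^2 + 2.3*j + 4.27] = 9.88*j + 2.3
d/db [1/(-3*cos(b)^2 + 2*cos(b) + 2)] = 2*(1 - 3*cos(b))*sin(b)/(-3*cos(b)^2 + 2*cos(b) + 2)^2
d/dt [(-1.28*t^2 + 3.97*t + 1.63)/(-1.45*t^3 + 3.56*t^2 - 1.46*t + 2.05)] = (-1.856*t^4 + 11.513*t^3 - 5.1739*t^2 - 16.8536*t + 10.5183)/(2.1025*t^6 - 10.324*t^5 + 16.9076*t^4 - 16.3402*t^3 + 16.7276*t^2 - 5.986*t + 4.2025)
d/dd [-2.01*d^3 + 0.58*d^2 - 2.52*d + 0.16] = -6.03*d^2 + 1.16*d - 2.52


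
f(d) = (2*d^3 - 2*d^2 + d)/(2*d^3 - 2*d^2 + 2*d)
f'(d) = (-6*d^2 + 4*d - 2)*(2*d^3 - 2*d^2 + d)/(2*d^3 - 2*d^2 + 2*d)^2 + (6*d^2 - 4*d + 1)/(2*d^3 - 2*d^2 + 2*d) = (d - 1/2)/(d^4 - 2*d^3 + 3*d^2 - 2*d + 1)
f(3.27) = 0.94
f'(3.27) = 0.04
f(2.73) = 0.91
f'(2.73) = 0.07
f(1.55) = 0.73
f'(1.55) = 0.31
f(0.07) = 0.47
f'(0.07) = -0.49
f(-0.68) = 0.77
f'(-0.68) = -0.26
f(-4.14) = 0.98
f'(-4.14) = -0.01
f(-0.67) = 0.76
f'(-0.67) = -0.26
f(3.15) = 0.94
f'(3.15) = 0.04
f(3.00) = 0.93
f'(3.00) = 0.05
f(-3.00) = 0.96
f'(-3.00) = -0.02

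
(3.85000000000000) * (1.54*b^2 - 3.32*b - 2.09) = 5.929*b^2 - 12.782*b - 8.0465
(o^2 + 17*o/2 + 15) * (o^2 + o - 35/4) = o^4 + 19*o^3/2 + 59*o^2/4 - 475*o/8 - 525/4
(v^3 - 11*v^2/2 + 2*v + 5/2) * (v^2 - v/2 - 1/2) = v^5 - 6*v^4 + 17*v^3/4 + 17*v^2/4 - 9*v/4 - 5/4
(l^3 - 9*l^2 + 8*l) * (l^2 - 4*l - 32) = l^5 - 13*l^4 + 12*l^3 + 256*l^2 - 256*l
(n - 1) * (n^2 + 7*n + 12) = n^3 + 6*n^2 + 5*n - 12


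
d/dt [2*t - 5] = 2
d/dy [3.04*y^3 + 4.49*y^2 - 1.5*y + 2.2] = 9.12*y^2 + 8.98*y - 1.5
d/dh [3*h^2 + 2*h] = 6*h + 2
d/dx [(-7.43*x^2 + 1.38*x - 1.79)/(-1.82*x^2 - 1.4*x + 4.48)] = (12.9136*x^2 - 73.0884*x + 3.6764)/(3.3124*x^4 + 5.096*x^3 - 14.3472*x^2 - 12.544*x + 20.0704)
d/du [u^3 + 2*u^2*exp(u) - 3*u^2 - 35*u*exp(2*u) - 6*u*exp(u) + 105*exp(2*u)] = 2*u^2*exp(u) + 3*u^2 - 70*u*exp(2*u) - 2*u*exp(u) - 6*u + 175*exp(2*u) - 6*exp(u)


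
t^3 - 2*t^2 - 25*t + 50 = (t - 5)*(t - 2)*(t + 5)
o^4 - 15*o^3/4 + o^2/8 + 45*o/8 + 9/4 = (o - 3)*(o - 2)*(o + 1/2)*(o + 3/4)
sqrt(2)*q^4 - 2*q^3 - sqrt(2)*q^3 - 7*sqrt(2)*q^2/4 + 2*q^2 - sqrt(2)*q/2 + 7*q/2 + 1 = (q - 2)*(q + 1/2)*(q - sqrt(2))*(sqrt(2)*q + sqrt(2)/2)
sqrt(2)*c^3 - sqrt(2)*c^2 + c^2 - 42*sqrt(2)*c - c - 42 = (c - 7)*(c + 6)*(sqrt(2)*c + 1)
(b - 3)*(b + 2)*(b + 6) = b^3 + 5*b^2 - 12*b - 36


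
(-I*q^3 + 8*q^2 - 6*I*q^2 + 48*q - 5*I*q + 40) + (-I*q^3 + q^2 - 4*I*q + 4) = -2*I*q^3 + 9*q^2 - 6*I*q^2 + 48*q - 9*I*q + 44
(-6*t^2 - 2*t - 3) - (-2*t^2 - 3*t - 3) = -4*t^2 + t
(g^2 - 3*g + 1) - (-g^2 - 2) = 2*g^2 - 3*g + 3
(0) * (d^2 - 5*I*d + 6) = 0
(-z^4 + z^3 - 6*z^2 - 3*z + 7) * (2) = -2*z^4 + 2*z^3 - 12*z^2 - 6*z + 14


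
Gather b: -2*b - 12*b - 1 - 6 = -14*b - 7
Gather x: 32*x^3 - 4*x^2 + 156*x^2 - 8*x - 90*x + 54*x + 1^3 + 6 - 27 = 32*x^3 + 152*x^2 - 44*x - 20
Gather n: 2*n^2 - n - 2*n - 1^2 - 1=2*n^2 - 3*n - 2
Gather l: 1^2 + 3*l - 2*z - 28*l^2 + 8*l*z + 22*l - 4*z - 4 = -28*l^2 + l*(8*z + 25) - 6*z - 3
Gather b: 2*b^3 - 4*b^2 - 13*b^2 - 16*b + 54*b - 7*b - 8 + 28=2*b^3 - 17*b^2 + 31*b + 20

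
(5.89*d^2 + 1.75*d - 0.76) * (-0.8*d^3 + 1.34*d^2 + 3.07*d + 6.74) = -4.712*d^5 + 6.4926*d^4 + 21.0353*d^3 + 44.0527*d^2 + 9.4618*d - 5.1224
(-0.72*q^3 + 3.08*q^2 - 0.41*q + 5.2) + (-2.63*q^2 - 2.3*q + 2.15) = -0.72*q^3 + 0.45*q^2 - 2.71*q + 7.35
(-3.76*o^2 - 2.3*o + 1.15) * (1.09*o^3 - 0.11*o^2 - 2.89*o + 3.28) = -4.0984*o^5 - 2.0934*o^4 + 12.3729*o^3 - 5.8123*o^2 - 10.8675*o + 3.772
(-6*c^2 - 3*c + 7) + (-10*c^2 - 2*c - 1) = -16*c^2 - 5*c + 6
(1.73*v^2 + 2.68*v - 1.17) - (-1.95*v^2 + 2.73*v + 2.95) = 3.68*v^2 - 0.0499999999999998*v - 4.12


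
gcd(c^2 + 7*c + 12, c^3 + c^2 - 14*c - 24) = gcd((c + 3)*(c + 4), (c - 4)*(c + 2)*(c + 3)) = c + 3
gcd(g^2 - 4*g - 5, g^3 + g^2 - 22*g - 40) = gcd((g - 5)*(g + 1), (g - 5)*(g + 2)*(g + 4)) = g - 5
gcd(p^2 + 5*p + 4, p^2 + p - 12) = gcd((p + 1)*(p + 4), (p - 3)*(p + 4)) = p + 4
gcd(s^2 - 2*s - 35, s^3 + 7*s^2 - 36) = 1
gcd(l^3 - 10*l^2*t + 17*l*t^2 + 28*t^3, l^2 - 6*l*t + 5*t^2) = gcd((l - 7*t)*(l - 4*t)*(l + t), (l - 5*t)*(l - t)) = 1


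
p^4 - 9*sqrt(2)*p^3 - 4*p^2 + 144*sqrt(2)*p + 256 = (p - 8*sqrt(2))*(p - 4*sqrt(2))*(p + sqrt(2))*(p + 2*sqrt(2))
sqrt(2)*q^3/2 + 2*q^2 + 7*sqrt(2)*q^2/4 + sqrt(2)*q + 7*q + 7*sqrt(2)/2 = (q + 7/2)*(q + sqrt(2))*(sqrt(2)*q/2 + 1)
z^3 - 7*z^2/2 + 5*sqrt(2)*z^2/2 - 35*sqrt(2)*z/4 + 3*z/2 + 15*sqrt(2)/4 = (z - 3)*(z - 1/2)*(z + 5*sqrt(2)/2)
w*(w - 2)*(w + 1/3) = w^3 - 5*w^2/3 - 2*w/3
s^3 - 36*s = s*(s - 6)*(s + 6)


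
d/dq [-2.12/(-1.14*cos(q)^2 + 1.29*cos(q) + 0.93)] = (4.8336*cos(q) - 2.7348)*sin(q)/(-1.14*cos(q)^2 + 1.29*cos(q) + 0.93)^2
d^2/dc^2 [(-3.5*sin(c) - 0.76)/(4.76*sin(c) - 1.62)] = (44.208976*sin(c)^2 + 15.045912*sin(c) - 88.417952)/(107.850176*sin(c)^3 - 110.115936*sin(c)^2 + 37.476432*sin(c) - 4.251528)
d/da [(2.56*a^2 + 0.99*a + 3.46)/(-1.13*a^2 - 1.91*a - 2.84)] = (-3.7709*a^2 - 6.7212*a + 3.797)/(1.2769*a^4 + 4.3166*a^3 + 10.0665*a^2 + 10.8488*a + 8.0656)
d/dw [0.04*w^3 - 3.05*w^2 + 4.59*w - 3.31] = 0.12*w^2 - 6.1*w + 4.59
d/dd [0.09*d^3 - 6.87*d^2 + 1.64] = d*(0.27*d - 13.74)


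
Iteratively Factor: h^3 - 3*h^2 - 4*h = (h - 4)*(h^2 + h) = h*(h - 4)*(h + 1)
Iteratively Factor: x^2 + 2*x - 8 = (x - 2)*(x + 4)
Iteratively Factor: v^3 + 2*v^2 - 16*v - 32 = (v - 4)*(v^2 + 6*v + 8) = (v - 4)*(v + 4)*(v + 2)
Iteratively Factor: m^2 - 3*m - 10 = (m + 2)*(m - 5)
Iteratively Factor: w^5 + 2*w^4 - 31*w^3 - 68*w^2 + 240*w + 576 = (w - 4)*(w^4 + 6*w^3 - 7*w^2 - 96*w - 144) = (w - 4)*(w + 3)*(w^3 + 3*w^2 - 16*w - 48) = (w - 4)^2*(w + 3)*(w^2 + 7*w + 12) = (w - 4)^2*(w + 3)*(w + 4)*(w + 3)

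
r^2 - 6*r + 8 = (r - 4)*(r - 2)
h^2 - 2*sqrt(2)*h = h*(h - 2*sqrt(2))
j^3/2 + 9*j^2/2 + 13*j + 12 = (j/2 + 1)*(j + 3)*(j + 4)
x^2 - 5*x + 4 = (x - 4)*(x - 1)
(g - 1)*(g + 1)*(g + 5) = g^3 + 5*g^2 - g - 5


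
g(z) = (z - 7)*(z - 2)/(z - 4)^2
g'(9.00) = 0.14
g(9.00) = 0.56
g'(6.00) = 1.75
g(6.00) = -1.00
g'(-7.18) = -0.00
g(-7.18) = 1.04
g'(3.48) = -81.65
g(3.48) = -19.27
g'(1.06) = -0.36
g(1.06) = 0.65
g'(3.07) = -13.76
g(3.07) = -4.86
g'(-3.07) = -0.01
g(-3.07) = 1.02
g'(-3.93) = -0.01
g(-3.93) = 1.03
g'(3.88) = -6875.00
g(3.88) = -407.33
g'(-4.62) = -0.01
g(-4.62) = 1.04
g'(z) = (z - 7)/(z - 4)^2 - 2*(z - 7)*(z - 2)/(z - 4)^3 + (z - 2)/(z - 4)^2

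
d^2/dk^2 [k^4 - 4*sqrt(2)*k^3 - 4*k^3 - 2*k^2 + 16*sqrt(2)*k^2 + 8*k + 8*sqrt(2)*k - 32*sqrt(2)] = 12*k^2 - 24*sqrt(2)*k - 24*k - 4 + 32*sqrt(2)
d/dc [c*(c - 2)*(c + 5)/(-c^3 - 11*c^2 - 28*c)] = 2*(-4*c^2 - 38*c - 97)/(c^4 + 22*c^3 + 177*c^2 + 616*c + 784)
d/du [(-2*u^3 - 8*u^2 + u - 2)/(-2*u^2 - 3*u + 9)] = (4*u^4 + 12*u^3 - 28*u^2 - 152*u + 3)/(4*u^4 + 12*u^3 - 27*u^2 - 54*u + 81)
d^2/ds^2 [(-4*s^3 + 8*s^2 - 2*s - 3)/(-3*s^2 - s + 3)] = 2*(82*s^3 - 171*s^2 + 189*s - 36)/(27*s^6 + 27*s^5 - 72*s^4 - 53*s^3 + 72*s^2 + 27*s - 27)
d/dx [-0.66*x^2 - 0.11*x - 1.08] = -1.32*x - 0.11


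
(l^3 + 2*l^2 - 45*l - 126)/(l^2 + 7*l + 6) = (l^2 - 4*l - 21)/(l + 1)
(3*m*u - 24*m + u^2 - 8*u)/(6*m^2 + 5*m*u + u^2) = (u - 8)/(2*m + u)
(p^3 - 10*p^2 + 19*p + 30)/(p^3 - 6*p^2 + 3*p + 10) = (p - 6)/(p - 2)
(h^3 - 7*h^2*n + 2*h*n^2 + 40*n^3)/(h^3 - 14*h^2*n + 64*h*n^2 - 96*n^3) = (h^2 - 3*h*n - 10*n^2)/(h^2 - 10*h*n + 24*n^2)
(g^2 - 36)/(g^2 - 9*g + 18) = (g + 6)/(g - 3)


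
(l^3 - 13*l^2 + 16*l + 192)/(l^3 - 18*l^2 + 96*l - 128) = (l + 3)/(l - 2)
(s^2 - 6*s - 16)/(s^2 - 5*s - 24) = (s + 2)/(s + 3)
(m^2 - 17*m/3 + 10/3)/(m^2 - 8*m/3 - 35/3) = (3*m - 2)/(3*m + 7)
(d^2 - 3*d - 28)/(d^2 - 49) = (d + 4)/(d + 7)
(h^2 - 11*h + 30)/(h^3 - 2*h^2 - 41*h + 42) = (h^2 - 11*h + 30)/(h^3 - 2*h^2 - 41*h + 42)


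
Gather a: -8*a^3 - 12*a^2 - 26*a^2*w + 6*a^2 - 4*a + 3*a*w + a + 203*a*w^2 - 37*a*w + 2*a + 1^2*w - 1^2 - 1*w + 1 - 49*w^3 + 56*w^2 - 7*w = -8*a^3 + a^2*(-26*w - 6) + a*(203*w^2 - 34*w - 1) - 49*w^3 + 56*w^2 - 7*w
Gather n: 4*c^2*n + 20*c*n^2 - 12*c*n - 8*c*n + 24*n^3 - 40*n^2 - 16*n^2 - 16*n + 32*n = 24*n^3 + n^2*(20*c - 56) + n*(4*c^2 - 20*c + 16)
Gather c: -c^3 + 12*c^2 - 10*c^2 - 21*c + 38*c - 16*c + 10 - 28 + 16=-c^3 + 2*c^2 + c - 2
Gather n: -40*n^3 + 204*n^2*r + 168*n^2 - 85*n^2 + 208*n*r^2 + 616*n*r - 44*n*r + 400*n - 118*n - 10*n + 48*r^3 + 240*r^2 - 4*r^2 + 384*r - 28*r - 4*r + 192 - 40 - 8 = -40*n^3 + n^2*(204*r + 83) + n*(208*r^2 + 572*r + 272) + 48*r^3 + 236*r^2 + 352*r + 144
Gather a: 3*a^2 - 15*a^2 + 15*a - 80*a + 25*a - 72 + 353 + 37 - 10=-12*a^2 - 40*a + 308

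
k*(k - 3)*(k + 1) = k^3 - 2*k^2 - 3*k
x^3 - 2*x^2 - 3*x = x*(x - 3)*(x + 1)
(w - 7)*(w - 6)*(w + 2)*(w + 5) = w^4 - 6*w^3 - 39*w^2 + 164*w + 420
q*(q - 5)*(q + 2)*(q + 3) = q^4 - 19*q^2 - 30*q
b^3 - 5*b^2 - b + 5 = (b - 5)*(b - 1)*(b + 1)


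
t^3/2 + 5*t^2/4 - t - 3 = (t/2 + 1)*(t - 3/2)*(t + 2)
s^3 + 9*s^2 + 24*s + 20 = (s + 2)^2*(s + 5)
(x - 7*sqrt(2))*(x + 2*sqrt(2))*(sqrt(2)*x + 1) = sqrt(2)*x^3 - 9*x^2 - 33*sqrt(2)*x - 28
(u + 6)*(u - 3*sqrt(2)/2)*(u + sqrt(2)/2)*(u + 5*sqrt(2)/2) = u^4 + 3*sqrt(2)*u^3/2 + 6*u^3 - 13*u^2/2 + 9*sqrt(2)*u^2 - 39*u - 15*sqrt(2)*u/4 - 45*sqrt(2)/2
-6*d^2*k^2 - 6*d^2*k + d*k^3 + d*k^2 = k*(-6*d + k)*(d*k + d)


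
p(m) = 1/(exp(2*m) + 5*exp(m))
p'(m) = (-2*exp(2*m) - 5*exp(m))/(exp(2*m) + 5*exp(m))^2 = (-2*exp(m) - 5)*exp(-m)/(exp(m) + 5)^2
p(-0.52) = 0.30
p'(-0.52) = -0.33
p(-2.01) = 1.45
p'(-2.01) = -1.49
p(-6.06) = 85.64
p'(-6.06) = -85.68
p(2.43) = 0.01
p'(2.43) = -0.01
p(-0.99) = 0.50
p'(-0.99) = -0.54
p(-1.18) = 0.61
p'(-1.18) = -0.65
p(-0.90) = 0.45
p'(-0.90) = -0.49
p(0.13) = 0.14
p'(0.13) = -0.17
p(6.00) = 0.00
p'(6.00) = 0.00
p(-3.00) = 3.98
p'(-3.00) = -4.02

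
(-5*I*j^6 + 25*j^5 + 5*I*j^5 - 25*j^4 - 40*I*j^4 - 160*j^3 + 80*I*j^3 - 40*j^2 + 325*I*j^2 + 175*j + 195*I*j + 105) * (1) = -5*I*j^6 + 25*j^5 + 5*I*j^5 - 25*j^4 - 40*I*j^4 - 160*j^3 + 80*I*j^3 - 40*j^2 + 325*I*j^2 + 175*j + 195*I*j + 105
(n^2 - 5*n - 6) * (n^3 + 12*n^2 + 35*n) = n^5 + 7*n^4 - 31*n^3 - 247*n^2 - 210*n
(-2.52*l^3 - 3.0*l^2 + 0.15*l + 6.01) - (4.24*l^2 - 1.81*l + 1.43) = -2.52*l^3 - 7.24*l^2 + 1.96*l + 4.58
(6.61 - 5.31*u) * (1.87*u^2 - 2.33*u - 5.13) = -9.9297*u^3 + 24.733*u^2 + 11.839*u - 33.9093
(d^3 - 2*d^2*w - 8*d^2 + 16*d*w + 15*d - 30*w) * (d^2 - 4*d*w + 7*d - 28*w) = d^5 - 6*d^4*w - d^4 + 8*d^3*w^2 + 6*d^3*w - 41*d^3 - 8*d^2*w^2 + 246*d^2*w + 105*d^2 - 328*d*w^2 - 630*d*w + 840*w^2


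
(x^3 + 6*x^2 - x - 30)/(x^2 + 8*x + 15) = x - 2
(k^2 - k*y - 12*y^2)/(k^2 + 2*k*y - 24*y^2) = (k + 3*y)/(k + 6*y)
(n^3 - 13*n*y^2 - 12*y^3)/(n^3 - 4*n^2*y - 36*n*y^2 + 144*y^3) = (-n^2 - 4*n*y - 3*y^2)/(-n^2 + 36*y^2)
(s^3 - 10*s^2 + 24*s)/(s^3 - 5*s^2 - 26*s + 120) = s/(s + 5)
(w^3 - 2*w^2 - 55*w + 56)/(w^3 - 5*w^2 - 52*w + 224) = (w - 1)/(w - 4)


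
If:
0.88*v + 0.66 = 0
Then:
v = -0.75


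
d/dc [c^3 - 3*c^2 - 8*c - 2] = 3*c^2 - 6*c - 8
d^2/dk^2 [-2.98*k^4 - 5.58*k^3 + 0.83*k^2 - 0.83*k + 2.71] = -35.76*k^2 - 33.48*k + 1.66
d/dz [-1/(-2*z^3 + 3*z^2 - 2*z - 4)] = 2*(-3*z^2 + 3*z - 1)/(2*z^3 - 3*z^2 + 2*z + 4)^2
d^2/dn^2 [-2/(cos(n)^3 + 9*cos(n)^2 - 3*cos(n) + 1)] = 144*((1 - cos(2*n))^3 - 22*(1 - cos(2*n))^2*cos(n) - 74*(1 - cos(2*n))^2 - 40*cos(n) - 64*cos(2*n) + 8*cos(3*n) + 224)/(9*cos(n) - 18*cos(2*n) - cos(3*n) - 22)^3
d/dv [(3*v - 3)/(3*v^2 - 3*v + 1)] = 3*(-3*v^2 + 6*v - 2)/(9*v^4 - 18*v^3 + 15*v^2 - 6*v + 1)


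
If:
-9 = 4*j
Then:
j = -9/4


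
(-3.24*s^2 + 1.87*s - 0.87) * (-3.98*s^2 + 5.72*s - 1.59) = 12.8952*s^4 - 25.9754*s^3 + 19.3106*s^2 - 7.9497*s + 1.3833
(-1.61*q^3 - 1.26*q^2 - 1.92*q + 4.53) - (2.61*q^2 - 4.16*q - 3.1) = -1.61*q^3 - 3.87*q^2 + 2.24*q + 7.63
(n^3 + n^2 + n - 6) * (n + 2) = n^4 + 3*n^3 + 3*n^2 - 4*n - 12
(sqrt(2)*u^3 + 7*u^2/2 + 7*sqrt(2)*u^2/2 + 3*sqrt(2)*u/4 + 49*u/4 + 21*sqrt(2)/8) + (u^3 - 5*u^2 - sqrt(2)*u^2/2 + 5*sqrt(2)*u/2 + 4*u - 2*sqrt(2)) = u^3 + sqrt(2)*u^3 - 3*u^2/2 + 3*sqrt(2)*u^2 + 13*sqrt(2)*u/4 + 65*u/4 + 5*sqrt(2)/8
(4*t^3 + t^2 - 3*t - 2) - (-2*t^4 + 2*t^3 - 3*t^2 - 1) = 2*t^4 + 2*t^3 + 4*t^2 - 3*t - 1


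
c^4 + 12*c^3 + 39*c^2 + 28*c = c*(c + 1)*(c + 4)*(c + 7)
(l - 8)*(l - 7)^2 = l^3 - 22*l^2 + 161*l - 392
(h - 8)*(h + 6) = h^2 - 2*h - 48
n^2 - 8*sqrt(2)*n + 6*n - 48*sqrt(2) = (n + 6)*(n - 8*sqrt(2))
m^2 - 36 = (m - 6)*(m + 6)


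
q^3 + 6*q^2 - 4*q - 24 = (q - 2)*(q + 2)*(q + 6)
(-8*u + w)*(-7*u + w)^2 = -392*u^3 + 161*u^2*w - 22*u*w^2 + w^3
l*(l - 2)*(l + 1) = l^3 - l^2 - 2*l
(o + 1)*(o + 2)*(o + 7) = o^3 + 10*o^2 + 23*o + 14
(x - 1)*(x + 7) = x^2 + 6*x - 7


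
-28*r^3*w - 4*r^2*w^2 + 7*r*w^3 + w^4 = w*(-2*r + w)*(2*r + w)*(7*r + w)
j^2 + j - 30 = (j - 5)*(j + 6)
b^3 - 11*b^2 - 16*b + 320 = (b - 8)^2*(b + 5)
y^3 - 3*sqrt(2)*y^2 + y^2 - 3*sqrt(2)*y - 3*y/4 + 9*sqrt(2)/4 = (y - 1/2)*(y + 3/2)*(y - 3*sqrt(2))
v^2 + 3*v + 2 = (v + 1)*(v + 2)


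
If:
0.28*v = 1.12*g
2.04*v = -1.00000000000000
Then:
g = -0.12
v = -0.49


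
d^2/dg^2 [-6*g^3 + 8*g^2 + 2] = 16 - 36*g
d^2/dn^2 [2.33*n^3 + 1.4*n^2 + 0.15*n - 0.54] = 13.98*n + 2.8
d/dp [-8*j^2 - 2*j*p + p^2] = -2*j + 2*p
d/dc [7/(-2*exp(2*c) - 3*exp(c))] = 7*(4*exp(c) + 3)*exp(-c)/(2*exp(c) + 3)^2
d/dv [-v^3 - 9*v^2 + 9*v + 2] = -3*v^2 - 18*v + 9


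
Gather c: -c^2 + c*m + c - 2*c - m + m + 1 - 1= -c^2 + c*(m - 1)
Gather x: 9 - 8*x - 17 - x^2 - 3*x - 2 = -x^2 - 11*x - 10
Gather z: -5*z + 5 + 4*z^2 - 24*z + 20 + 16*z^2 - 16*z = 20*z^2 - 45*z + 25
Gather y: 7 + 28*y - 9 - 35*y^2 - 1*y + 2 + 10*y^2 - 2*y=-25*y^2 + 25*y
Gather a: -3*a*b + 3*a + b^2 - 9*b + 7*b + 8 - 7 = a*(3 - 3*b) + b^2 - 2*b + 1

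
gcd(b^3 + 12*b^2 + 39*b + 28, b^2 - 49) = b + 7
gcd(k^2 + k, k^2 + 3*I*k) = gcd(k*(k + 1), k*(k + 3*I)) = k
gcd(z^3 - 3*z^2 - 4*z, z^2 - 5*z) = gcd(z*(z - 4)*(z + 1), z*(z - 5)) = z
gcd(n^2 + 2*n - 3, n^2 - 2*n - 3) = 1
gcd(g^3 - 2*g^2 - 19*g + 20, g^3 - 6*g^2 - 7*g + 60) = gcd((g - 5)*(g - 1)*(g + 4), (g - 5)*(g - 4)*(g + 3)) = g - 5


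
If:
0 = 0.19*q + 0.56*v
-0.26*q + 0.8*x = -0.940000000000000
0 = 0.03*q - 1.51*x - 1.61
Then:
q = 0.36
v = -0.12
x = -1.06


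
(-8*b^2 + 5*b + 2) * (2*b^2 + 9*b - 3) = -16*b^4 - 62*b^3 + 73*b^2 + 3*b - 6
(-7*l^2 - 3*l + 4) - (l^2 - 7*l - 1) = -8*l^2 + 4*l + 5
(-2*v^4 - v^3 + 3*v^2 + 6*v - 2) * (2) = -4*v^4 - 2*v^3 + 6*v^2 + 12*v - 4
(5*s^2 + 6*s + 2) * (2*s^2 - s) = 10*s^4 + 7*s^3 - 2*s^2 - 2*s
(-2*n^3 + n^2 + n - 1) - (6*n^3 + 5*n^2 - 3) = -8*n^3 - 4*n^2 + n + 2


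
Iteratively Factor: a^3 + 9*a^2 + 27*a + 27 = (a + 3)*(a^2 + 6*a + 9) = (a + 3)^2*(a + 3)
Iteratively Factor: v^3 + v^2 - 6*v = (v)*(v^2 + v - 6) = v*(v + 3)*(v - 2)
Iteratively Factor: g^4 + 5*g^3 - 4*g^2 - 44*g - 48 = (g + 2)*(g^3 + 3*g^2 - 10*g - 24) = (g + 2)*(g + 4)*(g^2 - g - 6) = (g - 3)*(g + 2)*(g + 4)*(g + 2)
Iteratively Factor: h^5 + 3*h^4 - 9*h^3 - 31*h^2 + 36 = (h + 2)*(h^4 + h^3 - 11*h^2 - 9*h + 18) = (h - 3)*(h + 2)*(h^3 + 4*h^2 + h - 6) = (h - 3)*(h + 2)*(h + 3)*(h^2 + h - 2) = (h - 3)*(h - 1)*(h + 2)*(h + 3)*(h + 2)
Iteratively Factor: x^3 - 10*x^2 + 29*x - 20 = (x - 5)*(x^2 - 5*x + 4) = (x - 5)*(x - 1)*(x - 4)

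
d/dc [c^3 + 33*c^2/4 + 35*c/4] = 3*c^2 + 33*c/2 + 35/4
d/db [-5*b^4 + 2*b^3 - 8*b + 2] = -20*b^3 + 6*b^2 - 8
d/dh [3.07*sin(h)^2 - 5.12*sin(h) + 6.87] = (6.14*sin(h) - 5.12)*cos(h)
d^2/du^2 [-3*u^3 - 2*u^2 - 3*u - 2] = -18*u - 4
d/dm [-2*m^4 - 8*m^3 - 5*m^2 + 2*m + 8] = -8*m^3 - 24*m^2 - 10*m + 2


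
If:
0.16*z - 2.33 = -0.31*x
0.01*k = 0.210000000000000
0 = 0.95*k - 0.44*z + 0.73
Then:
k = 21.00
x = -16.74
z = 47.00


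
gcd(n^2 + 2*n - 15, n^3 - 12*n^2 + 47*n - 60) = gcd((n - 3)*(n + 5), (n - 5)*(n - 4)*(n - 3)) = n - 3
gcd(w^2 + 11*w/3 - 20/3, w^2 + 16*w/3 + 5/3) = w + 5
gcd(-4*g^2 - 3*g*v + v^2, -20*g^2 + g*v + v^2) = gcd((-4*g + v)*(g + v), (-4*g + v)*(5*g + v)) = -4*g + v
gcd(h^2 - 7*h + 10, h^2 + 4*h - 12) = h - 2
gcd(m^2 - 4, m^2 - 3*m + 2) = m - 2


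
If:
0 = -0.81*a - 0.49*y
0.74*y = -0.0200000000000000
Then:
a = 0.02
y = -0.03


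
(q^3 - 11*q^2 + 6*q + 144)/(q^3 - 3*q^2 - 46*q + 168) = (q^2 - 5*q - 24)/(q^2 + 3*q - 28)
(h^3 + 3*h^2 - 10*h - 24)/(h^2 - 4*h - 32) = (h^2 - h - 6)/(h - 8)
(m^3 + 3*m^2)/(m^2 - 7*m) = m*(m + 3)/(m - 7)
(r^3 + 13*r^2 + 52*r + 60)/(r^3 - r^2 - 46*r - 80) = (r + 6)/(r - 8)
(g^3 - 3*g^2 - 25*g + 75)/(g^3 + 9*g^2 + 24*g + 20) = (g^2 - 8*g + 15)/(g^2 + 4*g + 4)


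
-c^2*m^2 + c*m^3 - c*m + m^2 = m*(-c + m)*(c*m + 1)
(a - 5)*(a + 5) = a^2 - 25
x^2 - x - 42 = (x - 7)*(x + 6)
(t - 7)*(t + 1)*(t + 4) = t^3 - 2*t^2 - 31*t - 28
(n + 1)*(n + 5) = n^2 + 6*n + 5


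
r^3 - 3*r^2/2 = r^2*(r - 3/2)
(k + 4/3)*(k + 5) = k^2 + 19*k/3 + 20/3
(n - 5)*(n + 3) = n^2 - 2*n - 15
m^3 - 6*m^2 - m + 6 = (m - 6)*(m - 1)*(m + 1)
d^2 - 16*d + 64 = (d - 8)^2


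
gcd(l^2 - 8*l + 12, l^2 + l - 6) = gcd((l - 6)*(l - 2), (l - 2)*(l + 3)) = l - 2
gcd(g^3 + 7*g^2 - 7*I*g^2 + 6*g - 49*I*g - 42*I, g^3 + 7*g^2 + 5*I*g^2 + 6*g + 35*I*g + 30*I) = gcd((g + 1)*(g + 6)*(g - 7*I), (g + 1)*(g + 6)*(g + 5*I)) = g^2 + 7*g + 6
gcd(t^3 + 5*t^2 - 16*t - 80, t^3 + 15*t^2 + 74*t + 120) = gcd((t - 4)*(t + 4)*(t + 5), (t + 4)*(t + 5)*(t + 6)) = t^2 + 9*t + 20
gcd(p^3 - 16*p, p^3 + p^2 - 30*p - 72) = p + 4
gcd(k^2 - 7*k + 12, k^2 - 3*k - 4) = k - 4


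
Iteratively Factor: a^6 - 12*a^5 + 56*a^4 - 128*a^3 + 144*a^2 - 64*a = (a - 4)*(a^5 - 8*a^4 + 24*a^3 - 32*a^2 + 16*a) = (a - 4)*(a - 2)*(a^4 - 6*a^3 + 12*a^2 - 8*a) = (a - 4)*(a - 2)^2*(a^3 - 4*a^2 + 4*a) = (a - 4)*(a - 2)^3*(a^2 - 2*a) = a*(a - 4)*(a - 2)^3*(a - 2)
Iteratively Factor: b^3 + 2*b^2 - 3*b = (b - 1)*(b^2 + 3*b) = b*(b - 1)*(b + 3)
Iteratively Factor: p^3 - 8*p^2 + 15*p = (p - 3)*(p^2 - 5*p) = (p - 5)*(p - 3)*(p)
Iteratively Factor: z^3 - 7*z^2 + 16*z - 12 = (z - 2)*(z^2 - 5*z + 6) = (z - 3)*(z - 2)*(z - 2)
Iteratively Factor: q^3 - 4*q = (q)*(q^2 - 4) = q*(q + 2)*(q - 2)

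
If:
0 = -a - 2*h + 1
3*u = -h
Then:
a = 6*u + 1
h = -3*u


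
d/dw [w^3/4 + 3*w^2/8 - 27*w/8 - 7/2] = 3*w^2/4 + 3*w/4 - 27/8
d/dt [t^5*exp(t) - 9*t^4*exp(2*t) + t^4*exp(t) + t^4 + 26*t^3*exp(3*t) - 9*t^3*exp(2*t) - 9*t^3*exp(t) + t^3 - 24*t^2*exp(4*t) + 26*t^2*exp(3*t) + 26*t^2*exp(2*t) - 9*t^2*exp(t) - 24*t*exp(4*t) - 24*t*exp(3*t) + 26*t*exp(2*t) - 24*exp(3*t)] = t^5*exp(t) - 18*t^4*exp(2*t) + 6*t^4*exp(t) + 78*t^3*exp(3*t) - 54*t^3*exp(2*t) - 5*t^3*exp(t) + 4*t^3 - 96*t^2*exp(4*t) + 156*t^2*exp(3*t) + 25*t^2*exp(2*t) - 36*t^2*exp(t) + 3*t^2 - 144*t*exp(4*t) - 20*t*exp(3*t) + 104*t*exp(2*t) - 18*t*exp(t) - 24*exp(4*t) - 96*exp(3*t) + 26*exp(2*t)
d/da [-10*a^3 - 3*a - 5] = -30*a^2 - 3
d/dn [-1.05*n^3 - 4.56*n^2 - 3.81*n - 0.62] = -3.15*n^2 - 9.12*n - 3.81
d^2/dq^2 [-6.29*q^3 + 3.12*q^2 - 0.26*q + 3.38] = 6.24 - 37.74*q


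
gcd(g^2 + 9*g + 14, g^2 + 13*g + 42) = g + 7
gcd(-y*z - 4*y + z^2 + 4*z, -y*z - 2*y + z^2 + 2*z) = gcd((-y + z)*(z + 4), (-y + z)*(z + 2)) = y - z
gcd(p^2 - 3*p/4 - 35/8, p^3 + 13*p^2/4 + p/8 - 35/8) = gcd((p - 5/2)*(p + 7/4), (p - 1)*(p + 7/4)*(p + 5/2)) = p + 7/4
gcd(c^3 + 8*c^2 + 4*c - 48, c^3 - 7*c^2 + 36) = 1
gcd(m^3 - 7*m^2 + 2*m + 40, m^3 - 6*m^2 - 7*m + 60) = m^2 - 9*m + 20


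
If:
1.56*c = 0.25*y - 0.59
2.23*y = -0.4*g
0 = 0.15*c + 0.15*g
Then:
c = -0.39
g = 0.39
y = -0.07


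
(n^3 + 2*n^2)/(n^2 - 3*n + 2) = n^2*(n + 2)/(n^2 - 3*n + 2)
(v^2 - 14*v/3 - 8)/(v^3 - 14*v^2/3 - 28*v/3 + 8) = (3*v + 4)/(3*v^2 + 4*v - 4)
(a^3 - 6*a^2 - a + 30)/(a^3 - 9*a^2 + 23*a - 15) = (a + 2)/(a - 1)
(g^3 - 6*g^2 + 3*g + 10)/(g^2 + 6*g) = (g^3 - 6*g^2 + 3*g + 10)/(g*(g + 6))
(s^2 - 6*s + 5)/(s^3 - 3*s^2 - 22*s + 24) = (s - 5)/(s^2 - 2*s - 24)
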